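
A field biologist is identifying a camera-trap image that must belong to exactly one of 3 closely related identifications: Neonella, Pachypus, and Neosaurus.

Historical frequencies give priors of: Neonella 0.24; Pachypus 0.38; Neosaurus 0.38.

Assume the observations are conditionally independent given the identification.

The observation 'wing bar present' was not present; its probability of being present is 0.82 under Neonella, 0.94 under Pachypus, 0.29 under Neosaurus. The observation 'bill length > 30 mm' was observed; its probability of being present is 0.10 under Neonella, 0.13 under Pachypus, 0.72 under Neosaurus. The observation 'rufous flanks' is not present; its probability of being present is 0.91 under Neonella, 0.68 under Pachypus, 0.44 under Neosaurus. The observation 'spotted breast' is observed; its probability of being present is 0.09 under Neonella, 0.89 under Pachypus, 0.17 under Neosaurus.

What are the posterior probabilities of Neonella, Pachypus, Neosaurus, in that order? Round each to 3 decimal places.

Multiply each prior by the joint likelihood of the evidence pattern (using 1 − P(present | H) for each absent observation):
  Neonella: 0.24 × (1 − 0.82) × 0.10 × (1 − 0.91) × 0.09 = 3.4992e-05
  Pachypus: 0.38 × (1 − 0.94) × 0.13 × (1 − 0.68) × 0.89 = 0.00084415
  Neosaurus: 0.38 × (1 − 0.29) × 0.72 × (1 − 0.44) × 0.17 = 0.018493
Marginal likelihood of the evidence = 0.019372.
P(Neonella | evidence) = 3.4992e-05 / 0.019372 ≈ 0.002
P(Pachypus | evidence) = 0.00084415 / 0.019372 ≈ 0.044
P(Neosaurus | evidence) = 0.018493 / 0.019372 ≈ 0.955

0.002, 0.044, 0.955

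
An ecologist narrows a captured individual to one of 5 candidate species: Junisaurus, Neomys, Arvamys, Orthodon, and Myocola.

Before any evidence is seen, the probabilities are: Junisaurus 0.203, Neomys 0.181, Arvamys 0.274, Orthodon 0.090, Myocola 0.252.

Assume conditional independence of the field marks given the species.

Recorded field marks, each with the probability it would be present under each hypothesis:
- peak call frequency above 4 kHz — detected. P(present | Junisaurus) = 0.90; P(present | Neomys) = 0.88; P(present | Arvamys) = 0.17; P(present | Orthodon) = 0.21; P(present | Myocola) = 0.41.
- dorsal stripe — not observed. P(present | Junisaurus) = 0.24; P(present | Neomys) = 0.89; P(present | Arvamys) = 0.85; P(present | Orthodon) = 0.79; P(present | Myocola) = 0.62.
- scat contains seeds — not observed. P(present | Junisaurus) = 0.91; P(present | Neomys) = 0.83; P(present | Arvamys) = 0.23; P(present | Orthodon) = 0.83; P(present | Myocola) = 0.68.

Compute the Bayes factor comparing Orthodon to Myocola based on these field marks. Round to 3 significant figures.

Joint likelihood of the field mark pattern under each hypothesis (using 1 − P(present | H) for each absent field mark):
  Orthodon: 0.21 × (1 − 0.79) × (1 − 0.83) = 0.007497
  Myocola: 0.41 × (1 − 0.62) × (1 − 0.68) = 0.049856
Bayes factor = 0.007497 / 0.049856 ≈ 0.150

0.150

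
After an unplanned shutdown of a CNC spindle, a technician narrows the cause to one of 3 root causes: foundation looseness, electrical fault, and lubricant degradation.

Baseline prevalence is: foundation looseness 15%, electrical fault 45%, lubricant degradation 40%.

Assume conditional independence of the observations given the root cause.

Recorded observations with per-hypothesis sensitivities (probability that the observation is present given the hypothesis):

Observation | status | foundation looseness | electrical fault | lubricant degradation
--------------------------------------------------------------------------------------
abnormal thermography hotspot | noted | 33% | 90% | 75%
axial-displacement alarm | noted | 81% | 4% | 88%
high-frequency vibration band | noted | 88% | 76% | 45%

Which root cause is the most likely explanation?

Multiply each prior by the joint likelihood of the evidence pattern:
  foundation looseness: 0.15 × 0.33 × 0.81 × 0.88 = 0.035284
  electrical fault: 0.45 × 0.90 × 0.04 × 0.76 = 0.012312
  lubricant degradation: 0.40 × 0.75 × 0.88 × 0.45 = 0.1188
The unnormalized weights sum to 0.1664.
P(foundation looseness | evidence) ≈ 0.035284 / 0.1664 ≈ 0.212
P(electrical fault | evidence) ≈ 0.012312 / 0.1664 ≈ 0.074
P(lubricant degradation | evidence) ≈ 0.1188 / 0.1664 ≈ 0.714
The largest is 0.714, so lubricant degradation is most probable.

lubricant degradation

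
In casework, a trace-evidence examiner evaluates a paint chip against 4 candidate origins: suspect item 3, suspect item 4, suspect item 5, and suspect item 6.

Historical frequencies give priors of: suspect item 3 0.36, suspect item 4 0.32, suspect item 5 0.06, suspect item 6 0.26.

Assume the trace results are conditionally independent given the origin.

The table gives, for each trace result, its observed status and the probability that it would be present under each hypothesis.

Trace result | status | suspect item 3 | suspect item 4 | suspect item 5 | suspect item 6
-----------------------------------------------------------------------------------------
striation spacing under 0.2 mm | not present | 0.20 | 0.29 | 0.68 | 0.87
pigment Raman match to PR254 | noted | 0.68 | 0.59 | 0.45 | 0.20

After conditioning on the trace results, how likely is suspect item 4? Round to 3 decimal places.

For each hypothesis, the unnormalized posterior weight is prior × product of the trace result likelihoods (using 1 − P(present | H) for each absent trace result):
  suspect item 3: 0.36 × (1 − 0.20) × 0.68 = 0.19584
  suspect item 4: 0.32 × (1 − 0.29) × 0.59 = 0.13405
  suspect item 5: 0.06 × (1 − 0.68) × 0.45 = 0.00864
  suspect item 6: 0.26 × (1 − 0.87) × 0.20 = 0.00676
The unnormalized weights sum to 0.34529.
P(suspect item 4 | evidence) = 0.13405 / 0.34529 ≈ 0.388.

0.388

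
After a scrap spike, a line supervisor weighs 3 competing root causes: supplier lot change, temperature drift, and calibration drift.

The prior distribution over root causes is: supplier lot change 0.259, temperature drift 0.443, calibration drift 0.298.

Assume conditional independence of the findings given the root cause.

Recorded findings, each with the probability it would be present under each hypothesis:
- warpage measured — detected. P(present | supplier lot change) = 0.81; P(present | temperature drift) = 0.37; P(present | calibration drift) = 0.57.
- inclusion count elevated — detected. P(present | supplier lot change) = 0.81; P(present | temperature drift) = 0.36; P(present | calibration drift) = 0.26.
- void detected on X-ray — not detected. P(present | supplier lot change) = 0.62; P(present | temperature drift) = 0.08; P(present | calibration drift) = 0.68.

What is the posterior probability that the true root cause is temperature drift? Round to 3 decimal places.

0.408

By Bayes' rule with conditional independence, the unnormalized weight for each hypothesis is prior × ∏ likelihoods (using 1 − P(present | H) for each absent finding):
  supplier lot change: 0.259 × 0.81 × 0.81 × (1 − 0.62) = 0.064573
  temperature drift: 0.443 × 0.37 × 0.36 × (1 − 0.08) = 0.054287
  calibration drift: 0.298 × 0.57 × 0.26 × (1 − 0.68) = 0.014132
Marginal likelihood of the evidence = 0.13299.
P(temperature drift | evidence) = 0.054287 / 0.13299 ≈ 0.408.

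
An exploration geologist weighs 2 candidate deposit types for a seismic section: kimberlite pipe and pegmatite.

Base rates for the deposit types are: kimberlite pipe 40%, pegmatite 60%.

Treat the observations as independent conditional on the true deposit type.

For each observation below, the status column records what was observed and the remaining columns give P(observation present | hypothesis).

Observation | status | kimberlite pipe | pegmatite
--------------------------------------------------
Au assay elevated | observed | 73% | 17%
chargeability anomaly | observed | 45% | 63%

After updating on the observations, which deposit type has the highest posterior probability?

Multiply each prior by the joint likelihood of the evidence pattern:
  kimberlite pipe: 0.40 × 0.73 × 0.45 = 0.1314
  pegmatite: 0.60 × 0.17 × 0.63 = 0.06426
The unnormalized weights sum to 0.19566.
P(kimberlite pipe | evidence) ≈ 0.1314 / 0.19566 ≈ 0.672
P(pegmatite | evidence) ≈ 0.06426 / 0.19566 ≈ 0.328
The largest is 0.672, so kimberlite pipe is most probable.

kimberlite pipe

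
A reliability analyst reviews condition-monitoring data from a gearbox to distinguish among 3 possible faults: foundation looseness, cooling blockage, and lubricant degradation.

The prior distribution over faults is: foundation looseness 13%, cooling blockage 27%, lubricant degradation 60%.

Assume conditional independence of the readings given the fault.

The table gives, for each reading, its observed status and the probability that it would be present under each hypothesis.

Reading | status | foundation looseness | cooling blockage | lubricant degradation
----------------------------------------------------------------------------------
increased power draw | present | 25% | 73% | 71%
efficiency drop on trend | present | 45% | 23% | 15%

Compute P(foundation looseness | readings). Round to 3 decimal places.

Multiply each prior by the joint likelihood of the reading pattern:
  foundation looseness: 0.13 × 0.25 × 0.45 = 0.014625
  cooling blockage: 0.27 × 0.73 × 0.23 = 0.045333
  lubricant degradation: 0.60 × 0.71 × 0.15 = 0.0639
Normalizing constant Z = 0.014625 + 0.045333 + 0.0639 = 0.12386.
P(foundation looseness | evidence) = 0.014625 / 0.12386 ≈ 0.118.

0.118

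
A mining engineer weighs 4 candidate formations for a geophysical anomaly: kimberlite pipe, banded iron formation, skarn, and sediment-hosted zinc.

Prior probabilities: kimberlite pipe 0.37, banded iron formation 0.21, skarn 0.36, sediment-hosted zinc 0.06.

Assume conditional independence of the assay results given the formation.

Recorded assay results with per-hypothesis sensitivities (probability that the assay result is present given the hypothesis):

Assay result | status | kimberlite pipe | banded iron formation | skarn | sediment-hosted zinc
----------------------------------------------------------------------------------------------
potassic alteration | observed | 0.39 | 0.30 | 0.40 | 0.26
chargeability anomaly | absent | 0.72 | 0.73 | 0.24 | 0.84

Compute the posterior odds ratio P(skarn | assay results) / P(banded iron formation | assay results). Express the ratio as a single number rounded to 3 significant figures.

6.43

The normalizing constant cancels in an odds ratio, so compute prior × likelihood for the two hypotheses only (using 1 − P(present | H) for each absent assay result):
  skarn: 0.36 × 0.40 × (1 − 0.24) = 0.10944
  banded iron formation: 0.21 × 0.30 × (1 − 0.73) = 0.01701
Posterior odds = 0.10944 / 0.01701 ≈ 6.43.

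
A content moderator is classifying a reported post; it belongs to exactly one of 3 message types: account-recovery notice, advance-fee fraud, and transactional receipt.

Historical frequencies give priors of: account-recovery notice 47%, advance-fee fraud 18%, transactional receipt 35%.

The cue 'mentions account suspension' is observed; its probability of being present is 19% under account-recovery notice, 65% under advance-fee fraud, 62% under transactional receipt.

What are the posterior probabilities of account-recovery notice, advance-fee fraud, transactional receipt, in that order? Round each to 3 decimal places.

Multiply each prior by the likelihood of the cue:
  account-recovery notice: 0.47 × 0.19 = 0.0893
  advance-fee fraud: 0.18 × 0.65 = 0.117
  transactional receipt: 0.35 × 0.62 = 0.217
Normalizing constant Z = 0.0893 + 0.117 + 0.217 = 0.4233.
P(account-recovery notice | evidence) = 0.0893 / 0.4233 ≈ 0.211
P(advance-fee fraud | evidence) = 0.117 / 0.4233 ≈ 0.276
P(transactional receipt | evidence) = 0.217 / 0.4233 ≈ 0.513

0.211, 0.276, 0.513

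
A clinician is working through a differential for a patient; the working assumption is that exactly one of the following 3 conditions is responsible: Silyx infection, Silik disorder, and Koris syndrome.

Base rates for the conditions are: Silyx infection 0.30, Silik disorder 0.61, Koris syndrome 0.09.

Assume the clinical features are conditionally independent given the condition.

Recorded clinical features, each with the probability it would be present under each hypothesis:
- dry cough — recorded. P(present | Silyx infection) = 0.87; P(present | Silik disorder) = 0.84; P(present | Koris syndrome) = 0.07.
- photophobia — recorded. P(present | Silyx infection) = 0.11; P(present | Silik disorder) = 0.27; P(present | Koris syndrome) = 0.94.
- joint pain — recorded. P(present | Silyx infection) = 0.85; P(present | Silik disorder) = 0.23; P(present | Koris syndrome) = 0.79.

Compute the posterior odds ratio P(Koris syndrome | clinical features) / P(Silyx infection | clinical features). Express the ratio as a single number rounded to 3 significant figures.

0.192

The normalizing constant cancels in an odds ratio, so compute prior × likelihood for the two hypotheses only:
  Koris syndrome: 0.09 × 0.07 × 0.94 × 0.79 = 0.0046784
  Silyx infection: 0.30 × 0.87 × 0.11 × 0.85 = 0.024404
Posterior odds = 0.0046784 / 0.024404 ≈ 0.192.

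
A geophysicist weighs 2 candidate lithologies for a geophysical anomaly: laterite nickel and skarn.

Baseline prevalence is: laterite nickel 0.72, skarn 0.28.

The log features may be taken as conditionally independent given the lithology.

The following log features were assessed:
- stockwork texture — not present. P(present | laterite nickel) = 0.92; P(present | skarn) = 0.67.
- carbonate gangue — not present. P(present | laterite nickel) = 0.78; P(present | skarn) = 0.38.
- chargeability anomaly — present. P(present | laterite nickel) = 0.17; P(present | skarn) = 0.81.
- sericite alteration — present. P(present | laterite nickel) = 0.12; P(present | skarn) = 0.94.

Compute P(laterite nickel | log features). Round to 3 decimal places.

Multiply each prior by the joint likelihood of the log feature pattern (using 1 − P(present | H) for each absent log feature):
  laterite nickel: 0.72 × (1 − 0.92) × (1 − 0.78) × 0.17 × 0.12 = 0.00025851
  skarn: 0.28 × (1 − 0.67) × (1 − 0.38) × 0.81 × 0.94 = 0.043619
The unnormalized weights sum to 0.043878.
P(laterite nickel | evidence) = 0.00025851 / 0.043878 ≈ 0.006.

0.006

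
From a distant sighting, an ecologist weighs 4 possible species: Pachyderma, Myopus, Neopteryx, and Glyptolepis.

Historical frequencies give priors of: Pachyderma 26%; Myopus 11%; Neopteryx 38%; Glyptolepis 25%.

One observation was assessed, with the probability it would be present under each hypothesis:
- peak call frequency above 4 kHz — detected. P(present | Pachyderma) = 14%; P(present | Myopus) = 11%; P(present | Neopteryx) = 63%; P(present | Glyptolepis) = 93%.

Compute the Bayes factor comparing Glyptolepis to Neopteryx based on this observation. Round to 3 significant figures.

1.48

Likelihood of this observation under each hypothesis:
  Glyptolepis: 0.93
  Neopteryx: 0.63
Bayes factor = 0.93 / 0.63 ≈ 1.48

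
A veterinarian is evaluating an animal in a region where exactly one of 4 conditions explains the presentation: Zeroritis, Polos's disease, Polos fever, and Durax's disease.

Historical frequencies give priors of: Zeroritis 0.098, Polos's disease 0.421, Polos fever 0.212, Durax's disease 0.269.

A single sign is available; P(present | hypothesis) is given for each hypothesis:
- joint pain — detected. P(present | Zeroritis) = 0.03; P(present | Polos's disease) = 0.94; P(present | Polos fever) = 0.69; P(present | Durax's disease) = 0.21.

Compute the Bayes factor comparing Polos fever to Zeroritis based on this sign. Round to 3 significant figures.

Likelihood of this sign under each hypothesis:
  Polos fever: 0.69
  Zeroritis: 0.03
Bayes factor = 0.69 / 0.03 ≈ 23.0

23.0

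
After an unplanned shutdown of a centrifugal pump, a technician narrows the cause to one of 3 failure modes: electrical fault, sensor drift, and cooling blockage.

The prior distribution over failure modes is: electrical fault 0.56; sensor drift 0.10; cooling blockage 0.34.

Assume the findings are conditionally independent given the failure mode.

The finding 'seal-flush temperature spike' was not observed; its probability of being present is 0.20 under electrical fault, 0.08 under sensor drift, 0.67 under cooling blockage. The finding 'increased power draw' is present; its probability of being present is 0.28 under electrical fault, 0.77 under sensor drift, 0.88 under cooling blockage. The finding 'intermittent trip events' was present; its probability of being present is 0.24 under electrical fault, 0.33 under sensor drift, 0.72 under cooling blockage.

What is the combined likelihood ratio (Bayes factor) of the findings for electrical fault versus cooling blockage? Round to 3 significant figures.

Take the product of per-finding likelihoods under each hypothesis (using 1 − P(present | H) for each absent finding), then divide.
  electrical fault: (1 − 0.20) × 0.28 × 0.24 = 0.05376
  cooling blockage: (1 − 0.67) × 0.88 × 0.72 = 0.20909
Bayes factor = 0.05376 / 0.20909 ≈ 0.257

0.257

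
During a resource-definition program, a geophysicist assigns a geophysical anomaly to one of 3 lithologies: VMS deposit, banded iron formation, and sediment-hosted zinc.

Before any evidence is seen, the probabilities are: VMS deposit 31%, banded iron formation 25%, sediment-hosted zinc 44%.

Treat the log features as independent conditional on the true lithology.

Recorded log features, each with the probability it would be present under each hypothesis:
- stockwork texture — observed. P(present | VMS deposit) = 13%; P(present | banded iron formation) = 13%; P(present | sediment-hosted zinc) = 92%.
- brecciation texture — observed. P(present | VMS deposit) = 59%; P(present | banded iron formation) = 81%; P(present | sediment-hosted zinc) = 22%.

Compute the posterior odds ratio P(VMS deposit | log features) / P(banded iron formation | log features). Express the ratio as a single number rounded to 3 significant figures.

The normalizing constant cancels in an odds ratio, so compute prior × likelihood for the two hypotheses only:
  VMS deposit: 0.31 × 0.13 × 0.59 = 0.023777
  banded iron formation: 0.25 × 0.13 × 0.81 = 0.026325
Posterior odds = 0.023777 / 0.026325 ≈ 0.903.

0.903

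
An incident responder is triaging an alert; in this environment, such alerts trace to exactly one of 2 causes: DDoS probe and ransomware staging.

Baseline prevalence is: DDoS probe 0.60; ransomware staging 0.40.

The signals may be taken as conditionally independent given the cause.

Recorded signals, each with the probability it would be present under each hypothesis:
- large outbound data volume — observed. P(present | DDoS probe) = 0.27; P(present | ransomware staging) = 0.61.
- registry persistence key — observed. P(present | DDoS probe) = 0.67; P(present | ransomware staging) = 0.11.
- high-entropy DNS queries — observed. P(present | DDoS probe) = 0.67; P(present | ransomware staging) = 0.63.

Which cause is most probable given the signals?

For each hypothesis, the unnormalized posterior weight is prior × product of the signal likelihoods:
  DDoS probe: 0.60 × 0.27 × 0.67 × 0.67 = 0.072722
  ransomware staging: 0.40 × 0.61 × 0.11 × 0.63 = 0.016909
Marginal likelihood of the evidence = 0.089631.
P(DDoS probe | evidence) ≈ 0.072722 / 0.089631 ≈ 0.811
P(ransomware staging | evidence) ≈ 0.016909 / 0.089631 ≈ 0.189
The largest is 0.811, so DDoS probe is most probable.

DDoS probe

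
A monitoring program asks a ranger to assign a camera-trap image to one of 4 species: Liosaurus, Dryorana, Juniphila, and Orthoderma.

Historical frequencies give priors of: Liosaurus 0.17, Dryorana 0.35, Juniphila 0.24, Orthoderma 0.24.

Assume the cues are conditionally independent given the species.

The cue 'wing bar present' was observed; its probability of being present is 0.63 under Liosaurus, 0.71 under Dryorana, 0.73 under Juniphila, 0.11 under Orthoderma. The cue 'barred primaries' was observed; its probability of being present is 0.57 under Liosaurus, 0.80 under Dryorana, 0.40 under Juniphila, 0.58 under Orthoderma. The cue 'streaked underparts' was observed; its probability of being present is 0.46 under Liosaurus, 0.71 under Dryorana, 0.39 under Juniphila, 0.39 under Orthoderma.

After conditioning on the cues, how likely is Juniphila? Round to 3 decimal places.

0.135

Multiply each prior by the joint likelihood of the cue pattern:
  Liosaurus: 0.17 × 0.63 × 0.57 × 0.46 = 0.028082
  Dryorana: 0.35 × 0.71 × 0.80 × 0.71 = 0.14115
  Juniphila: 0.24 × 0.73 × 0.40 × 0.39 = 0.027331
  Orthoderma: 0.24 × 0.11 × 0.58 × 0.39 = 0.0059717
Marginal likelihood of the evidence = 0.20253.
P(Juniphila | evidence) = 0.027331 / 0.20253 ≈ 0.135.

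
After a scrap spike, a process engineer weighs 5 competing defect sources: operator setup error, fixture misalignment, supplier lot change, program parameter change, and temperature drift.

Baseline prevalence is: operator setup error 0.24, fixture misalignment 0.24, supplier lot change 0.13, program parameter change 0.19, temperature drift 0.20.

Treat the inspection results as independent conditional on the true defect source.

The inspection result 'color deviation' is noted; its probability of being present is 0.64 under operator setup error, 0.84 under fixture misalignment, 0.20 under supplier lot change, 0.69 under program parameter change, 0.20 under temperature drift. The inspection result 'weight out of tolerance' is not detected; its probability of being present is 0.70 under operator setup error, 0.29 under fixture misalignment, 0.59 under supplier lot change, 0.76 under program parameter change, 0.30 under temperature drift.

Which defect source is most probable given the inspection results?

For each hypothesis, the unnormalized posterior weight is prior × product of the inspection result likelihoods (using 1 − P(present | H) for each absent inspection result):
  operator setup error: 0.24 × 0.64 × (1 − 0.70) = 0.04608
  fixture misalignment: 0.24 × 0.84 × (1 − 0.29) = 0.14314
  supplier lot change: 0.13 × 0.20 × (1 − 0.59) = 0.01066
  program parameter change: 0.19 × 0.69 × (1 − 0.76) = 0.031464
  temperature drift: 0.20 × 0.20 × (1 − 0.30) = 0.028
Marginal likelihood of the evidence = 0.25934.
P(operator setup error | evidence) ≈ 0.04608 / 0.25934 ≈ 0.178
P(fixture misalignment | evidence) ≈ 0.14314 / 0.25934 ≈ 0.552
P(supplier lot change | evidence) ≈ 0.01066 / 0.25934 ≈ 0.041
P(program parameter change | evidence) ≈ 0.031464 / 0.25934 ≈ 0.121
P(temperature drift | evidence) ≈ 0.028 / 0.25934 ≈ 0.108
The largest is 0.552, so fixture misalignment is most probable.

fixture misalignment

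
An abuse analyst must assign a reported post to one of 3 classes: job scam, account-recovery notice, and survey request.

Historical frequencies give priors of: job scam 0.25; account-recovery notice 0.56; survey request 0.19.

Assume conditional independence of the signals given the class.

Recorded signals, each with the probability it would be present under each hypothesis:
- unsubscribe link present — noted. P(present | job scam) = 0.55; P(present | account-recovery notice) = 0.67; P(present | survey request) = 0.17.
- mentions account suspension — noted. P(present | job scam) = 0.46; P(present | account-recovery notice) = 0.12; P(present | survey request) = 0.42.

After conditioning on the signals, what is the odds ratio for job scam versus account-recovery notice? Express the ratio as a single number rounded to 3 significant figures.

1.40

Unnormalized posterior weight (prior times the signal likelihoods) for each of the two hypotheses:
  job scam: 0.25 × 0.55 × 0.46 = 0.06325
  account-recovery notice: 0.56 × 0.67 × 0.12 = 0.045024
Posterior odds = 0.06325 / 0.045024 ≈ 1.40.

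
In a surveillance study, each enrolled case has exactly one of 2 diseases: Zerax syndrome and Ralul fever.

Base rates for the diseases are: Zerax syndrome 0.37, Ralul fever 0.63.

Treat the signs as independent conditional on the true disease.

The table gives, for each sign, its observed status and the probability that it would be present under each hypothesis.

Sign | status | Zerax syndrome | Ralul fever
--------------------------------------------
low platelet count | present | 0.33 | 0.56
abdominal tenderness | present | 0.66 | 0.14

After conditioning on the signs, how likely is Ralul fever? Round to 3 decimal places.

0.380

By Bayes' rule with conditional independence, the unnormalized weight for each hypothesis is prior × ∏ likelihoods:
  Zerax syndrome: 0.37 × 0.33 × 0.66 = 0.080586
  Ralul fever: 0.63 × 0.56 × 0.14 = 0.049392
Normalizing constant Z = 0.080586 + 0.049392 = 0.12998.
P(Ralul fever | evidence) = 0.049392 / 0.12998 ≈ 0.380.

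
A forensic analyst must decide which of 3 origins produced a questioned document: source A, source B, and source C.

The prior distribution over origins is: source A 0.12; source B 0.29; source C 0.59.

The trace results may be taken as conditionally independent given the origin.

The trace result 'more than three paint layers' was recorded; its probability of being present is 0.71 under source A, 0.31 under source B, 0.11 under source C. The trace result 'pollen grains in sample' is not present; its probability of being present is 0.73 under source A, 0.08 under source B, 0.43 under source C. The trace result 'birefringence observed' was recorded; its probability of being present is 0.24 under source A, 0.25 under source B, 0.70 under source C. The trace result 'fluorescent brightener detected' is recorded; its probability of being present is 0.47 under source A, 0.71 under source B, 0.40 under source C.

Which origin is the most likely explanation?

By Bayes' rule with conditional independence, the unnormalized weight for each hypothesis is prior × ∏ likelihoods (using 1 − P(present | H) for each absent trace result):
  source A: 0.12 × 0.71 × (1 − 0.73) × 0.24 × 0.47 = 0.0025949
  source B: 0.29 × 0.31 × (1 − 0.08) × 0.25 × 0.71 = 0.014681
  source C: 0.59 × 0.11 × (1 − 0.43) × 0.70 × 0.40 = 0.010358
Normalizing constant Z = 0.0025949 + 0.014681 + 0.010358 = 0.027634.
P(source A | evidence) ≈ 0.0025949 / 0.027634 ≈ 0.094
P(source B | evidence) ≈ 0.014681 / 0.027634 ≈ 0.531
P(source C | evidence) ≈ 0.010358 / 0.027634 ≈ 0.375
The largest is 0.531, so source B is most probable.

source B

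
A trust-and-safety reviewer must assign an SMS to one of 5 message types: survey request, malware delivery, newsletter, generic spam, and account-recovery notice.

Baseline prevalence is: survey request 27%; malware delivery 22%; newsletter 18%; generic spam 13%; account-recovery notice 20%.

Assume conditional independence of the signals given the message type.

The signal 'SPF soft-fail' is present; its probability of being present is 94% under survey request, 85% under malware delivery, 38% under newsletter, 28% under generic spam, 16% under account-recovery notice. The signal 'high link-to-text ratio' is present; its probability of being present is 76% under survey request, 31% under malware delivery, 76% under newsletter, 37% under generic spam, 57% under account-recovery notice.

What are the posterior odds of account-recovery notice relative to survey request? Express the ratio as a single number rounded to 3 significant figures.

0.0946

Posterior odds equal prior odds times the likelihood ratio; only the two competing hypotheses matter.
  account-recovery notice: 0.20 × 0.16 × 0.57 = 0.01824
  survey request: 0.27 × 0.94 × 0.76 = 0.19289
Posterior odds = 0.01824 / 0.19289 ≈ 0.0946.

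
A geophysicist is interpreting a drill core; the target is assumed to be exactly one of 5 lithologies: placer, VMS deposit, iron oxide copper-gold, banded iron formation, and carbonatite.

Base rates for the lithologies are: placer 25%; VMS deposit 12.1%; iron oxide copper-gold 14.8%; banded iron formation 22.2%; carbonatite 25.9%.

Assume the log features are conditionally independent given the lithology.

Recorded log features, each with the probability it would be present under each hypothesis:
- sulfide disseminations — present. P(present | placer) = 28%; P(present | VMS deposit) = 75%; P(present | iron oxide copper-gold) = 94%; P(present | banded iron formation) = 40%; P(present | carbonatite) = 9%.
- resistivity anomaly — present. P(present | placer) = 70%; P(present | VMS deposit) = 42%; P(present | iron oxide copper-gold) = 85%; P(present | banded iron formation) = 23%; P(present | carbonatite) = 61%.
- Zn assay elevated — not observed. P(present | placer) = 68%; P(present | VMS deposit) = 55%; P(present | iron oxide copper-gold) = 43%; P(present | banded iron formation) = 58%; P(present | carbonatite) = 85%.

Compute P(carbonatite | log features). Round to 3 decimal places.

For each hypothesis, the unnormalized posterior weight is prior × product of the log feature likelihoods (using 1 − P(present | H) for each absent log feature):
  placer: 0.250 × 0.28 × 0.70 × (1 − 0.68) = 0.01568
  VMS deposit: 0.121 × 0.75 × 0.42 × (1 − 0.55) = 0.017152
  iron oxide copper-gold: 0.148 × 0.94 × 0.85 × (1 − 0.43) = 0.067404
  banded iron formation: 0.222 × 0.40 × 0.23 × (1 − 0.58) = 0.0085781
  carbonatite: 0.259 × 0.09 × 0.61 × (1 − 0.85) = 0.0021329
The unnormalized weights sum to 0.11095.
P(carbonatite | evidence) = 0.0021329 / 0.11095 ≈ 0.019.

0.019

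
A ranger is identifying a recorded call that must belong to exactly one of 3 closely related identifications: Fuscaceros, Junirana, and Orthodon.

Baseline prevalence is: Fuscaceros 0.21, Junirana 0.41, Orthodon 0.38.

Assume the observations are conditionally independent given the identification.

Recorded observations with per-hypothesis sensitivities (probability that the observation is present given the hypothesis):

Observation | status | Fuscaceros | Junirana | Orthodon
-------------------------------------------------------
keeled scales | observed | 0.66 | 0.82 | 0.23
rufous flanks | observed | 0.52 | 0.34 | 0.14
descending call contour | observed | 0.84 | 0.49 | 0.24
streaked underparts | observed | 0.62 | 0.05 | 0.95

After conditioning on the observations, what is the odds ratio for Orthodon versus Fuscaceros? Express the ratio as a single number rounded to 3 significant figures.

0.0743

The normalizing constant cancels in an odds ratio, so compute prior × likelihood for the two hypotheses only:
  Orthodon: 0.38 × 0.23 × 0.14 × 0.24 × 0.95 = 0.0027898
  Fuscaceros: 0.21 × 0.66 × 0.52 × 0.84 × 0.62 = 0.037535
Posterior odds = 0.0027898 / 0.037535 ≈ 0.0743.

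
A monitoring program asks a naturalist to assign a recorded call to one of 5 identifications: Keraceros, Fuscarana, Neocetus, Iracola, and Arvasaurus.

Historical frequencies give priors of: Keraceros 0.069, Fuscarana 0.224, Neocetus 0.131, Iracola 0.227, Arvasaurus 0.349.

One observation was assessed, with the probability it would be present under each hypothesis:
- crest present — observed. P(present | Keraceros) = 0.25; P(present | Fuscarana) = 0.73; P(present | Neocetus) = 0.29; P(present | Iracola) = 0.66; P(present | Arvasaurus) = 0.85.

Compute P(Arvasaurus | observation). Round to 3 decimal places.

By Bayes' rule, the unnormalized weight for each hypothesis is prior × likelihood:
  Keraceros: 0.069 × 0.25 = 0.01725
  Fuscarana: 0.224 × 0.73 = 0.16352
  Neocetus: 0.131 × 0.29 = 0.03799
  Iracola: 0.227 × 0.66 = 0.14982
  Arvasaurus: 0.349 × 0.85 = 0.29665
Normalizing constant Z = 0.01725 + 0.16352 + 0.03799 + 0.14982 + 0.29665 = 0.66523.
P(Arvasaurus | evidence) = 0.29665 / 0.66523 ≈ 0.446.

0.446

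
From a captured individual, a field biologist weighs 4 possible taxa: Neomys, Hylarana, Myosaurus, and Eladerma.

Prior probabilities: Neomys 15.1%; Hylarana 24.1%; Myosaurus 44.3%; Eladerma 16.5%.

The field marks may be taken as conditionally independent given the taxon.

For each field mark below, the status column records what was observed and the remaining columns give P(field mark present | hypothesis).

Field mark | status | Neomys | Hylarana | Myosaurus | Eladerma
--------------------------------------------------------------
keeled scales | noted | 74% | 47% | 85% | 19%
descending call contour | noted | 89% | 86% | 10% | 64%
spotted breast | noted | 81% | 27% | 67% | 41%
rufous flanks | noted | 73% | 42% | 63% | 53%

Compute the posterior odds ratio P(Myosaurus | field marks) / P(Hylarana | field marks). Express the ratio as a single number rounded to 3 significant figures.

Unnormalized posterior weight (prior times the field mark likelihoods) for each of the two hypotheses:
  Myosaurus: 0.443 × 0.85 × 0.10 × 0.67 × 0.63 = 0.015894
  Hylarana: 0.241 × 0.47 × 0.86 × 0.27 × 0.42 = 0.011047
Posterior odds = 0.015894 / 0.011047 ≈ 1.44.

1.44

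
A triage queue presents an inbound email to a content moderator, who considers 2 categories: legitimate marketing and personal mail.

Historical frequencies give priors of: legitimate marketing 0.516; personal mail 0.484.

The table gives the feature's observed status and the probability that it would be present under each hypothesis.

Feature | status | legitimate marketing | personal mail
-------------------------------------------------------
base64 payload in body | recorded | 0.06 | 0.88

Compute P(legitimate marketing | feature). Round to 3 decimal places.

Multiply each prior by the likelihood of the feature:
  legitimate marketing: 0.516 × 0.06 = 0.03096
  personal mail: 0.484 × 0.88 = 0.42592
Normalizing constant Z = 0.03096 + 0.42592 = 0.45688.
P(legitimate marketing | evidence) = 0.03096 / 0.45688 ≈ 0.068.

0.068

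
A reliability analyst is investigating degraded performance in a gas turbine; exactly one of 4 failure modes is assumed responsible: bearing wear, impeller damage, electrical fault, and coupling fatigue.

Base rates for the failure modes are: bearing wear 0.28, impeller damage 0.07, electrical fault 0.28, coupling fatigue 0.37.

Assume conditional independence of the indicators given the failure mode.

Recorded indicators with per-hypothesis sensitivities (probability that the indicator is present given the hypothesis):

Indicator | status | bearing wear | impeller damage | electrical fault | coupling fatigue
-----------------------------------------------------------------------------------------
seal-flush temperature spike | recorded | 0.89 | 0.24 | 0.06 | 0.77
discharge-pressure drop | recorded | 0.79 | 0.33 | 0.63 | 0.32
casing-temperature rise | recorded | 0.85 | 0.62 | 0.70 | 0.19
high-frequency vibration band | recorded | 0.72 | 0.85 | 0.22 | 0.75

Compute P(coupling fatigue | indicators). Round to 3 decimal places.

By Bayes' rule with conditional independence, the unnormalized weight for each hypothesis is prior × ∏ likelihoods:
  bearing wear: 0.28 × 0.89 × 0.79 × 0.85 × 0.72 = 0.12048
  impeller damage: 0.07 × 0.24 × 0.33 × 0.62 × 0.85 = 0.0029217
  electrical fault: 0.28 × 0.06 × 0.63 × 0.70 × 0.22 = 0.0016299
  coupling fatigue: 0.37 × 0.77 × 0.32 × 0.19 × 0.75 = 0.012991
Marginal likelihood of the evidence = 0.13803.
P(coupling fatigue | evidence) = 0.012991 / 0.13803 ≈ 0.094.

0.094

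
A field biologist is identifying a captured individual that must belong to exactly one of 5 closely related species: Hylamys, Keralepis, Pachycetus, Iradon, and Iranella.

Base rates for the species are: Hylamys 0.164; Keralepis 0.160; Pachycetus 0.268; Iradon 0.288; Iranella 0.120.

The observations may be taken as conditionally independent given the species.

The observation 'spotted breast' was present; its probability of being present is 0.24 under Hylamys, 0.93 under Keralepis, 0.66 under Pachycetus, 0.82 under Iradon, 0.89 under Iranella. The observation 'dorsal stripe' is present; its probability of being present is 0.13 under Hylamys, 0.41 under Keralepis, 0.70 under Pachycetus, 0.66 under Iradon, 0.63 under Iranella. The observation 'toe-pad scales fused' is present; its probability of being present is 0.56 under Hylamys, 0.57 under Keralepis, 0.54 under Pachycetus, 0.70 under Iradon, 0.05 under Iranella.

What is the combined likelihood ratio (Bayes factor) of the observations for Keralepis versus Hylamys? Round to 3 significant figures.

Take the product of per-observation likelihoods under each hypothesis, then divide.
  Keralepis: 0.93 × 0.41 × 0.57 = 0.21734
  Hylamys: 0.24 × 0.13 × 0.56 = 0.017472
Bayes factor = 0.21734 / 0.017472 ≈ 12.4

12.4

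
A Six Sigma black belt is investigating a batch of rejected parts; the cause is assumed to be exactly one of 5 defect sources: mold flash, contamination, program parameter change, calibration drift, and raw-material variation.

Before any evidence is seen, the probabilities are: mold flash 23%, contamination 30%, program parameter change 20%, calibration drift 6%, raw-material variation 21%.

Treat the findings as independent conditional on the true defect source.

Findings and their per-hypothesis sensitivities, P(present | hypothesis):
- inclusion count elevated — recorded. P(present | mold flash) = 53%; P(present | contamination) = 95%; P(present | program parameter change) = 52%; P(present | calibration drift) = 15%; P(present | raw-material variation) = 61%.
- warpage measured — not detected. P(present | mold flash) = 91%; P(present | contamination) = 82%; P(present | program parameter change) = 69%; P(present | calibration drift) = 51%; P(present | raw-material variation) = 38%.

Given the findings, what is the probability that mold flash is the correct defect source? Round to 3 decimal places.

0.062

By Bayes' rule with conditional independence, the unnormalized weight for each hypothesis is prior × ∏ likelihoods (using 1 − P(present | H) for each absent finding):
  mold flash: 0.23 × 0.53 × (1 − 0.91) = 0.010971
  contamination: 0.30 × 0.95 × (1 − 0.82) = 0.0513
  program parameter change: 0.20 × 0.52 × (1 − 0.69) = 0.03224
  calibration drift: 0.06 × 0.15 × (1 − 0.51) = 0.00441
  raw-material variation: 0.21 × 0.61 × (1 − 0.38) = 0.079422
The unnormalized weights sum to 0.17834.
P(mold flash | evidence) = 0.010971 / 0.17834 ≈ 0.062.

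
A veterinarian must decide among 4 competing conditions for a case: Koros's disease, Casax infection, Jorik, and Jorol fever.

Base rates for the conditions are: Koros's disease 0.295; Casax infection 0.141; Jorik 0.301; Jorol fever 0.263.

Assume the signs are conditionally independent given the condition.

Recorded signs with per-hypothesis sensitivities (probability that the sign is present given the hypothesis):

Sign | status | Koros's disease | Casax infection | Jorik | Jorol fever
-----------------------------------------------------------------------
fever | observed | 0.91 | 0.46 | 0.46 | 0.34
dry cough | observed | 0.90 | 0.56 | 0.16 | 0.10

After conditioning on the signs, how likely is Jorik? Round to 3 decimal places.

0.072

Multiply each prior by the joint likelihood of the sign pattern:
  Koros's disease: 0.295 × 0.91 × 0.90 = 0.24161
  Casax infection: 0.141 × 0.46 × 0.56 = 0.036322
  Jorik: 0.301 × 0.46 × 0.16 = 0.022154
  Jorol fever: 0.263 × 0.34 × 0.10 = 0.008942
Normalizing constant Z = 0.24161 + 0.036322 + 0.022154 + 0.008942 = 0.30902.
P(Jorik | evidence) = 0.022154 / 0.30902 ≈ 0.072.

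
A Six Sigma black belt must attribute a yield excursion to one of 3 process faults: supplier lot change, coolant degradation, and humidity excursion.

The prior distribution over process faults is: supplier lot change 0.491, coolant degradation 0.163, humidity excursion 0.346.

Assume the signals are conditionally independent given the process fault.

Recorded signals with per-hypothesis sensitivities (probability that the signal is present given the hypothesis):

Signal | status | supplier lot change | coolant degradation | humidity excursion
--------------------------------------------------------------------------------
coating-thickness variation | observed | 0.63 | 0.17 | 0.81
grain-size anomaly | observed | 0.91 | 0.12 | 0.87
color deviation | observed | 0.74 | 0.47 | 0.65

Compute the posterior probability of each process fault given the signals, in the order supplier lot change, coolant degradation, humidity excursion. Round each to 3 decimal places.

Multiply each prior by the joint likelihood of the signal pattern:
  supplier lot change: 0.491 × 0.63 × 0.91 × 0.74 = 0.2083
  coolant degradation: 0.163 × 0.17 × 0.12 × 0.47 = 0.0015628
  humidity excursion: 0.346 × 0.81 × 0.87 × 0.65 = 0.15849
Normalizing constant Z = 0.2083 + 0.0015628 + 0.15849 = 0.36835.
P(supplier lot change | evidence) = 0.2083 / 0.36835 ≈ 0.565
P(coolant degradation | evidence) = 0.0015628 / 0.36835 ≈ 0.004
P(humidity excursion | evidence) = 0.15849 / 0.36835 ≈ 0.430

0.565, 0.004, 0.430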